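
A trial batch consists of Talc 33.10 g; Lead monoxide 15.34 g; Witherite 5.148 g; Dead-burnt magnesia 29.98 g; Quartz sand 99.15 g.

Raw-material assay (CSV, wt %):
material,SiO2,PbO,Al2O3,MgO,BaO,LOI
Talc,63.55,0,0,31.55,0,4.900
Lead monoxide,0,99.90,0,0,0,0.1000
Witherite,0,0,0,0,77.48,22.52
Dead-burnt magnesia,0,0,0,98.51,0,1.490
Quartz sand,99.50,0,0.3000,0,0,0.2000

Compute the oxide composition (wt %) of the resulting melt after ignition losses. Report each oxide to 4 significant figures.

Mid-chain values are shown, rounded to four significant digits, alongside each step — exact precision is carried all the way through — each reported value is rounded just once. All derived quantities (totals, LOI, the yield, the five compositions, net glass mass) are re-derived from the batch weights per 179.3 g of glass in exact precision exactly as shown in the problem or the answer.
Per-oxide mass from batch:
  SiO2: 33.10·0.6355 + 99.15·0.9950 = 119.7 g
  PbO: 15.34·0.9990 = 15.32 g
  Al2O3: 99.15·0.003000 = 0.2975 g
  MgO: 33.10·0.3155 + 29.98·0.9851 = 39.98 g
  BaO: 5.148·0.7748 = 3.989 g
LOI: 33.10·0.04900 + 15.34·0.001000 + 5.148·0.2252 + 29.98·0.01490 + 99.15·0.002000 = 3.442 g
Glass mass = batch − LOI = 182.7 − 3.442 = 179.3 g (consistent with Σ oxide mass)
oxide / glass × 100 gives the wt %

Glass mass = 179.3 g (batch 182.7 − LOI 3.442).
Composition: SiO2 66.76%, PbO 8.548%, Al2O3 0.1659%, MgO 22.30%, BaO 2.225%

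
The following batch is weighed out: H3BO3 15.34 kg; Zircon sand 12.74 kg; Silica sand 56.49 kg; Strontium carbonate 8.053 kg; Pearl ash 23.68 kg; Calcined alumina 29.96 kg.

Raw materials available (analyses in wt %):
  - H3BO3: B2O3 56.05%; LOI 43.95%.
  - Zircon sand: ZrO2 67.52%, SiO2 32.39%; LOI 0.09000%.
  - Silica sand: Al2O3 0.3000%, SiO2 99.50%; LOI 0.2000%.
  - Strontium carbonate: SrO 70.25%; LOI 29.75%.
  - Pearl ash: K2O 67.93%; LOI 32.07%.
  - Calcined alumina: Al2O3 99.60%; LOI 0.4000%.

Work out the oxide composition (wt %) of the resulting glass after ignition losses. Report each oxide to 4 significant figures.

The working math runs at full precision at each step. The intermediate values are rounded to four significant figures when displayed. Every reported number takes just one rounding; the derived quantities are recomputed from the weighed amounts per 129.3 kg of glass at full float precision (the totals, six oxide percentages, ignition loss, net glass mass, the yield) exactly as shown in the problem or the answer.
Delivered oxide masses:
  B2O3: 15.34·0.5605 = 8.598 kg
  K2O: 23.68·0.6793 = 16.09 kg
  SrO: 8.053·0.7025 = 5.657 kg
  ZrO2: 12.74·0.6752 = 8.602 kg
  Al2O3: 56.49·0.003000 + 29.96·0.9960 = 30.01 kg
  SiO2: 12.74·0.3239 + 56.49·0.9950 = 60.33 kg
LOI: 15.34·0.4395 + 12.74·9.000e-04 + 56.49·0.002000 + 8.053·0.2975 + 23.68·0.3207 + 29.96·0.004000 = 16.98 kg
batch − LOI leaves glass = 146.3 − 16.98 = 129.3 kg (consistent with Σ oxide mass)
percent by weight: oxide/glass ×100

Glass mass = 129.3 kg (batch 146.3 − LOI 16.98).
Composition: B2O3 6.650%, K2O 12.44%, SrO 4.376%, ZrO2 6.653%, Al2O3 23.21%, SiO2 46.67%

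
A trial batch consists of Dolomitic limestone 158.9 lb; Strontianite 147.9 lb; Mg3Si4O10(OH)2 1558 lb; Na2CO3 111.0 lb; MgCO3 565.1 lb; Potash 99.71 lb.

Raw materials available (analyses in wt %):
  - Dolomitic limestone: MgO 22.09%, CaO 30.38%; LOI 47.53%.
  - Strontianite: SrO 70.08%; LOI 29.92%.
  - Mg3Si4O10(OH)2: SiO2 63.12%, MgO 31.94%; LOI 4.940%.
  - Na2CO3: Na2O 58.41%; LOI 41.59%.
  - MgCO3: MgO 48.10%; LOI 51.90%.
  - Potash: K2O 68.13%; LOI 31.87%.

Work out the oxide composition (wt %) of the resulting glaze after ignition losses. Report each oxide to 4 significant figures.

Values along the way are rounded off to 4 significant figures when displayed — all arithmetic carries full precision from first step to last. Each reported value receives exactly one rounding; all derived quantities (totals, net glass mass, the six compositions, ignition loss, the yield) are carried in full float precision from the weighed amounts per 2073 lb of glass, as set out in the question or the answer.
Per-oxide mass from batch:
  SiO2: 1558·0.6312 = 983.4 lb
  K2O: 99.71·0.6813 = 67.93 lb
  SrO: 147.9·0.7008 = 103.6 lb
  Na2O: 111.0·0.5841 = 64.84 lb
  MgO: 158.9·0.2209 + 1558·0.3194 + 565.1·0.4810 = 804.5 lb
  CaO: 158.9·0.3038 = 48.27 lb
LOI: 158.9·0.4753 + 147.9·0.2992 + 1558·0.04940 + 111.0·0.4159 + 565.1·0.5190 + 99.71·0.3187 = 568.0 lb
batch − LOI leaves glass = 2641 − 568.0 = 2073 lb (consistent with Σ oxide mass)
percent by weight: oxide/glass ×100

Glass mass = 2073 lb (batch 2641 − LOI 568.0).
Composition: SiO2 47.45%, K2O 3.278%, SrO 5.001%, Na2O 3.128%, MgO 38.82%, CaO 2.329%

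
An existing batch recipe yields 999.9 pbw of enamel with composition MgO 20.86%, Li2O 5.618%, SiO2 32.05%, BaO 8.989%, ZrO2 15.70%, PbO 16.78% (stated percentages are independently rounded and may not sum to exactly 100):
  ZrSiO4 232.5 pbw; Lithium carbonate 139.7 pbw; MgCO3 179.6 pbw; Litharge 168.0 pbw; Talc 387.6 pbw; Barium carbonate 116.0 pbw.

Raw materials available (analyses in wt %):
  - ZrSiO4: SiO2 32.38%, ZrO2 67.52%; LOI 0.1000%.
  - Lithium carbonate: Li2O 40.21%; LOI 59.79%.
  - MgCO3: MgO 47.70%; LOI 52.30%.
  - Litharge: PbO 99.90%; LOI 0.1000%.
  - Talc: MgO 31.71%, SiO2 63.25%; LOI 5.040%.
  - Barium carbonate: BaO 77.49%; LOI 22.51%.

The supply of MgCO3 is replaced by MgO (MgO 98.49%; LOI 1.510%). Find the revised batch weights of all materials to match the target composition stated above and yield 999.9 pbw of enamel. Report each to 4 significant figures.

Revised batch per 999.9 pbw enamel:
  ZrSiO4: 232.5 pbw
  Lithium carbonate: 139.7 pbw
  MgO: 86.97 pbw
  Litharge: 168.0 pbw
  Talc: 387.6 pbw
  Barium carbonate: 116.0 pbw
Total batch = 1131 pbw; LOI loss = 130.9 pbw

Mid-chain values are printed, with 4-significant-figure rounding, when written out; every computation maintains exact precision from start to finish. Each reported figure takes a single rounding — the derived quantities are re-derived starting from the weights on 999.9 pbw of glass at full float precision (yield, LOI, totals, glass mass, six oxide percentages) precisely as stated by problem or answer.
Oxide mass targets, per 999.9 pbw enamel:
  MgO: 20.86% × 999.9 = 208.6 pbw
  Li2O: 5.618% × 999.9 = 56.17 pbw
  SiO2: 32.05% × 999.9 = 320.5 pbw
  BaO: 8.989% × 999.9 = 89.88 pbw
  ZrO2: 15.70% × 999.9 = 157.0 pbw
  PbO: 16.78% × 999.9 = 167.8 pbw
Verifying the oxide balance working from each reported weight, for the quoted basis mass (every target is met by its sum within answer rounding):
  MgO: 86.97·0.9849 + 387.6·0.3171 = 208.6 pbw (target 208.6 pbw)
  Li2O: 139.7·0.4021 = 56.17 pbw (target 56.17 pbw)
  SiO2: 232.5·0.3238 + 387.6·0.6325 = 320.4 pbw (target 320.5 pbw)
  BaO: 116.0·0.7749 = 89.89 pbw (target 89.88 pbw)
  ZrO2: 232.5·0.6752 = 157.0 pbw (target 157.0 pbw)
  PbO: 168.0·0.9990 = 167.8 pbw (target 167.8 pbw)
Glass mass check: the batch minus its LOI: 999.9 pbw (targets for the oxides total 999.9 pbw; versus the stated basis of 999.9 pbw — a pure rounding effect).
Adding the batch up: Σ batch = 1131 pbw; the LOI term Σ batch·LOI equals 130.9 pbw; glass ÷ batch gives a yield of 88.42%.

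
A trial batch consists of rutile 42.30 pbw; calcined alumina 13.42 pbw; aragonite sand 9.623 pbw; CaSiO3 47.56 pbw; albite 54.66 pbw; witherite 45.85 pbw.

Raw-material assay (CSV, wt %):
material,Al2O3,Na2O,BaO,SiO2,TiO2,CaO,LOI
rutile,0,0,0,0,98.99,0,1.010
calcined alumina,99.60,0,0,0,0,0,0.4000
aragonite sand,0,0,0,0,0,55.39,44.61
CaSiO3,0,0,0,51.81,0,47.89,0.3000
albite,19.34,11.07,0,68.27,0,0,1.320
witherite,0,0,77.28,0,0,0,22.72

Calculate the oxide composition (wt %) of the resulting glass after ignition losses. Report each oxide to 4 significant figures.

Each numeric step holds full precision from start to finish — mid-chain values are shown, with 4-significant-figure rounding, across the worked steps; each reported result takes just one rounding; the derived quantities, including six oxide percentages, yield, ignition loss, totals, glass mass, are carried using the weight values per 197.4 pbw of glass at full precision, as quoted within either problem or answer.
Delivered oxide masses:
  Al2O3: 13.42·0.9960 + 54.66·0.1934 = 23.94 pbw
  Na2O: 54.66·0.1107 = 6.051 pbw
  BaO: 45.85·0.7728 = 35.43 pbw
  SiO2: 47.56·0.5181 + 54.66·0.6827 = 61.96 pbw
  TiO2: 42.30·0.9899 = 41.87 pbw
  CaO: 9.623·0.5539 + 47.56·0.4789 = 28.11 pbw
LOI: 42.30·0.01010 + 13.42·0.004000 + 9.623·0.4461 + 47.56·0.003000 + 54.66·0.01320 + 45.85·0.2272 = 16.06 pbw
batch − LOI leaves glass = 213.4 − 16.06 = 197.4 pbw (consistent with Σ oxide mass)
wt % = 100 × oxide mass / glass mass

Glass mass = 197.4 pbw (batch 213.4 − LOI 16.06).
Composition: Al2O3 12.13%, Na2O 3.066%, BaO 17.95%, SiO2 31.39%, TiO2 21.22%, CaO 14.24%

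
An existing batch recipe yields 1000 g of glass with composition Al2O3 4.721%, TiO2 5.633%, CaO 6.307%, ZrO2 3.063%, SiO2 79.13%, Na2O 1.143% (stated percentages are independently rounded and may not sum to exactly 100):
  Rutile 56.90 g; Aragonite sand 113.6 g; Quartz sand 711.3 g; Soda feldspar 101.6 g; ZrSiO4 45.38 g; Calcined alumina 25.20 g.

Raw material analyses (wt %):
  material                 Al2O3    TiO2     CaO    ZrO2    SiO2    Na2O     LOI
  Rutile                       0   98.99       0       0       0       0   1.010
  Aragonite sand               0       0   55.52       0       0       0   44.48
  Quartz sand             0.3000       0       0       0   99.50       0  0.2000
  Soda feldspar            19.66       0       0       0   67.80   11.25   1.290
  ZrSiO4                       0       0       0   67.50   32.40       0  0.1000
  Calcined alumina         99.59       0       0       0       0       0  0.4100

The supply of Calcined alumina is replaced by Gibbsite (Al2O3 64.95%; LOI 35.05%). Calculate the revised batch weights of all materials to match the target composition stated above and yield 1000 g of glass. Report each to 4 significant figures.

Working values are shown rounded to 4 significant digits within the worked lines. All internal work carries full precision at each step — a single rounding completes every reported number — all derived quantities are computed from the weighed amounts at 1000 g of glass in exact precision (glass mass, six oxide percentages, ignition loss, yield, totals) as quoted within question or answer.
The oxide mass targets at 1000 g glass:
  Al2O3: 4.721% × 1000 = 47.21 g
  TiO2: 5.633% × 1000 = 56.33 g
  CaO: 6.307% × 1000 = 63.07 g
  ZrO2: 3.063% × 1000 = 30.63 g
  SiO2: 79.13% × 1000 = 791.3 g
  Na2O: 1.143% × 1000 = 11.43 g
Mass-balance tally per oxide applying the batch weights above, on the stated basis (sums match the target masses exact up to rounding of places):
  Al2O3: 711.3·0.003000 + 101.6·0.1966 + 38.65·0.6495 = 47.21 g (target 47.21 g)
  TiO2: 56.90·0.9899 = 56.33 g (target 56.33 g)
  CaO: 113.6·0.5552 = 63.07 g (target 63.07 g)
  ZrO2: 45.38·0.6750 = 30.63 g (target 30.63 g)
  SiO2: 711.3·0.9950 + 101.6·0.6780 + 45.38·0.3240 = 791.3 g (target 791.3 g)
  Na2O: 101.6·0.1125 = 11.43 g (target 11.43 g)
Glass-mass sanity pass: net batch after ignition = 1000 g (per-oxide target masses sum to 1000 g; stated basis 1000 g — gaps are rounding artifacts).
Total batch = Σ batch = 1067 g; ignition loss, Σ(batch × LOI) = 67.43 g; glass ÷ batch gives a yield of 93.68%.

Revised batch per 1000 g glass:
  Rutile: 56.90 g
  Aragonite sand: 113.6 g
  Quartz sand: 711.3 g
  Soda feldspar: 101.6 g
  ZrSiO4: 45.38 g
  Gibbsite: 38.65 g
Total batch = 1067 g; LOI loss = 67.43 g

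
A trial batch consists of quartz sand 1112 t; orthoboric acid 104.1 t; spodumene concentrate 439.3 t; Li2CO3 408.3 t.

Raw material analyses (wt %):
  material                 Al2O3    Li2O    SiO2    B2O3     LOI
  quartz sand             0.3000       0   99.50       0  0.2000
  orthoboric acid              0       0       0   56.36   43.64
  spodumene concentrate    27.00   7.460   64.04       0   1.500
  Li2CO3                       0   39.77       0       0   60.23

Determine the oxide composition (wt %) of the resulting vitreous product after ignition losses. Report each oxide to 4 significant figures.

Every computation runs at exact precision in every operation. Values along the way are displayed, rounded to 4 significant digits, between the steps; each reported result is rounded just once. The derived quantities, including LOI, the yield, totals, glass mass, the four compositions, are carried starting from the weights per 1764 t of glass at full precision, as quoted within problem or answer.
What the batch supplies per oxide:
  Al2O3: 1112·0.003000 + 439.3·0.2700 = 121.9 t
  Li2O: 439.3·0.07460 + 408.3·0.3977 = 195.2 t
  SiO2: 1112·0.9950 + 439.3·0.6404 = 1388 t
  B2O3: 104.1·0.5636 = 58.67 t
LOI: 1112·0.002000 + 104.1·0.4364 + 439.3·0.01500 + 408.3·0.6023 = 300.2 t
batch − LOI leaves glass = 2064 − 300.2 = 1764 t (consistent with Σ oxide mass)
oxide / glass × 100 gives the wt %

Glass mass = 1764 t (batch 2064 − LOI 300.2).
Composition: Al2O3 6.915%, Li2O 11.07%, SiO2 78.69%, B2O3 3.327%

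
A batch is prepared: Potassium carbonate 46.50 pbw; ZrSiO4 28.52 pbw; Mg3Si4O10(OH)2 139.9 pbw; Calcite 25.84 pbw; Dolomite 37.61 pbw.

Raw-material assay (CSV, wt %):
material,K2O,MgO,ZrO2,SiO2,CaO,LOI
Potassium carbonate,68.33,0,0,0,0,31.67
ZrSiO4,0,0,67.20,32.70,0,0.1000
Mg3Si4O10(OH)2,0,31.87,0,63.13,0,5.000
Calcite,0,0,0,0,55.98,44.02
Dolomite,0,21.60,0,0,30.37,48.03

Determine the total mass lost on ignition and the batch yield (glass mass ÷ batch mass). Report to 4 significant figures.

LOI loss = 51.19 pbw; glass = 227.2 pbw; yield = 81.61%

All arithmetic maintains exact precision from start to finish — in-progress results are printed, with 4-significant-figure rounding, in the working. Every reported figure includes exactly one rounding — derived quantities, which include yield, five oxide percentages, LOI, glass mass, the totals, are re-derived at exact precision, as set out in the problem or the answer, from the weighed amounts on 227.2 pbw of glass.
Loss on ignition, line by line:
  Potassium carbonate: 46.50 × 0.3167 = 14.73 pbw
  ZrSiO4: 28.52 × 0.001000 = 0.02852 pbw
  Mg3Si4O10(OH)2: 139.9 × 0.05000 = 6.995 pbw
  Calcite: 25.84 × 0.4402 = 11.37 pbw
  Dolomite: 37.61 × 0.4803 = 18.06 pbw
Total LOI = 51.19 pbw
Glass = batch − LOI = 278.4 − 51.19 = 227.2 pbw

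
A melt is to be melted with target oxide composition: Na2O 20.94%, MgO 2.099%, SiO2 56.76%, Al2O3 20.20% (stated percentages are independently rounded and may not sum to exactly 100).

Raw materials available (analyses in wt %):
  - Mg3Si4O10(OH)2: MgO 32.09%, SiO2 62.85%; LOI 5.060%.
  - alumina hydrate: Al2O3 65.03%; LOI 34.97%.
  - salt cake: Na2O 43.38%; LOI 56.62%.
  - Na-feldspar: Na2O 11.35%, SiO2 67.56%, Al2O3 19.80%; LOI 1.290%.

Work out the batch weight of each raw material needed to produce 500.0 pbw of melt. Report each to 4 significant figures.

Batch per 500.0 pbw melt:
  Mg3Si4O10(OH)2: 32.70 pbw
  alumina hydrate: 36.68 pbw
  salt cake: 139.4 pbw
  Na-feldspar: 389.6 pbw
Total batch = 598.4 pbw; LOI loss = 98.44 pbw; yield = 83.55%

Each numeric step carries full float precision end to end; in-progress results are displayed (rounded to four significant figures) between the steps; every reported result is rounded once only — derived quantities (yield, ignition loss, glass mass, four oxide percentages, totals) are carried at full precision starting from the weights per 500.0 pbw of glass, exactly as printed in the question or the answer.
Target oxide masses per 500.0 pbw melt:
  Na2O: 20.94% × 500.0 = 104.7 pbw
  MgO: 2.099% × 500.0 = 10.50 pbw
  SiO2: 56.76% × 500.0 = 283.8 pbw
  Al2O3: 20.20% × 500.0 = 101.0 pbw
Verifying the oxide balance per the reported batch figures, at the basis given (every target is met by its sum once rounding is allowed for):
  Na2O: 139.4·0.4338 + 389.6·0.1135 = 104.7 pbw (target 104.7 pbw)
  MgO: 32.70·0.3209 = 10.49 pbw (target 10.50 pbw)
  SiO2: 32.70·0.6285 + 389.6·0.6756 = 283.8 pbw (target 283.8 pbw)
  Al2O3: 36.68·0.6503 + 389.6·0.1980 = 101.0 pbw (target 101.0 pbw)
Glass-mass sanity pass: whole batch net of LOI = 499.9 pbw (summing oxide targets gives 500.0 pbw; the stated basis being 500.0 pbw — any gap is answer rounding).
Adding the batch up: Σ batch = 598.4 pbw; Σ batch·LOI gives LOI loss = 98.44 pbw; as yield: glass ÷ batch → 83.55%.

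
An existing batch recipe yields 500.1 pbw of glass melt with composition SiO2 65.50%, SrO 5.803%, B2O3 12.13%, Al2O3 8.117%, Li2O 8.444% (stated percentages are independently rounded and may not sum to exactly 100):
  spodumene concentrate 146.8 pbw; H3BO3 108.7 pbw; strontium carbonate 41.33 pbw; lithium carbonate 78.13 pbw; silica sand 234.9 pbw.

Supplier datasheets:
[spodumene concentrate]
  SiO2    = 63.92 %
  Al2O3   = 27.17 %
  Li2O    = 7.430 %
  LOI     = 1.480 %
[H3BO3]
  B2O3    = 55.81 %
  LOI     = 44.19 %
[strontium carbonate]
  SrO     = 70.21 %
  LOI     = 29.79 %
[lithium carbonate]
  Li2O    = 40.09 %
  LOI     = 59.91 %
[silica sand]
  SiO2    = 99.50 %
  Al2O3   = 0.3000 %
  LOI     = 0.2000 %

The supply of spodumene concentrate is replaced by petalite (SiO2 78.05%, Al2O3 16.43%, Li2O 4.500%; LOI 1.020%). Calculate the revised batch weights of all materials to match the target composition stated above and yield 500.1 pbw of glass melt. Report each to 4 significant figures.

In-progress results are printed (rounded to four significant digits) between the steps; every computation keeps full precision at each step; every reported number takes exactly one rounding — the derived quantities are carried at full float precision (net glass mass, ignition loss, yield, totals, the five compositions) from the batch weights for 500.1 pbw of glass, as set out in the problem or answer text.
Target masses of each oxide per 500.1 pbw glass melt:
  SiO2: 65.50% × 500.1 = 327.6 pbw
  SrO: 5.803% × 500.1 = 29.02 pbw
  B2O3: 12.13% × 500.1 = 60.66 pbw
  Al2O3: 8.117% × 500.1 = 40.59 pbw
  Li2O: 8.444% × 500.1 = 42.23 pbw
Verifying the oxide balance given the weights on record, for the quoted basis mass (summed amounts equal target values modulo rounding of the values):
  SiO2: 244.6·0.7805 + 137.4·0.9950 = 327.6 pbw (target 327.6 pbw)
  SrO: 41.33·0.7021 = 29.02 pbw (target 29.02 pbw)
  B2O3: 108.7·0.5581 = 60.67 pbw (target 60.66 pbw)
  Al2O3: 244.6·0.1643 + 137.4·0.003000 = 40.60 pbw (target 40.59 pbw)
  Li2O: 244.6·0.04500 + 77.88·0.4009 = 42.23 pbw (target 42.23 pbw)
Auditing the glass mass value: total batch − LOI = 500.1 pbw (summing oxide targets gives 500.1 pbw; versus the stated basis of 500.1 pbw — differing by rounding only).
Adding the batch up: Σ batch = 609.9 pbw; LOI removed, Σ of batch·LOI: 109.8 pbw; yield = glass ÷ total batch = 82.00%.

Revised batch per 500.1 pbw glass melt:
  petalite: 244.6 pbw
  H3BO3: 108.7 pbw
  strontium carbonate: 41.33 pbw
  lithium carbonate: 77.88 pbw
  silica sand: 137.4 pbw
Total batch = 609.9 pbw; LOI loss = 109.8 pbw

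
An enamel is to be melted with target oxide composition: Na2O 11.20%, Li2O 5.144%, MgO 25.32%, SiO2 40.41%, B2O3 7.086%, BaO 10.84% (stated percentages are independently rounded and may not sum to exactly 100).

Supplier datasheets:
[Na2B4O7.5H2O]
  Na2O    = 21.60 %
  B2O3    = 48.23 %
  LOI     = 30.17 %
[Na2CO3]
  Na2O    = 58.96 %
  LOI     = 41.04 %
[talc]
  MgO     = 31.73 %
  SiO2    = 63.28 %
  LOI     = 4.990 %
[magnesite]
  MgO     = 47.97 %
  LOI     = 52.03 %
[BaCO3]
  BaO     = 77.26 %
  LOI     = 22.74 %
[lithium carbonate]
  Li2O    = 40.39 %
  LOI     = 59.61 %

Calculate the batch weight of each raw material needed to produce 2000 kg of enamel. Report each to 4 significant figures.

Mid-chain values are printed rounded to 4 significant digits across the worked steps — all arithmetic carries exact precision end to end — each reported number is rounded just once. Derived quantities, which include the yield, LOI, six oxide percentages, the totals, net glass mass, are carried at full precision, exactly as shown in either problem or answer, from the weighed amounts on 2000 kg of glass.
Per-oxide target masses for 2000 kg enamel:
  Na2O: 11.20% × 2000 = 224.0 kg
  Li2O: 5.144% × 2000 = 102.9 kg
  MgO: 25.32% × 2000 = 506.4 kg
  SiO2: 40.41% × 2000 = 808.2 kg
  B2O3: 7.086% × 2000 = 141.7 kg
  BaO: 10.84% × 2000 = 216.8 kg
A balance pass over the oxides, from the weights as reported, at the basis given (sum by sum, the targets are met given rounding of the digits):
  Na2O: 293.8·0.2160 + 272.3·0.5896 = 224.0 kg (target 224.0 kg)
  Li2O: 254.7·0.4039 = 102.9 kg (target 102.9 kg)
  MgO: 1277·0.3173 + 210.9·0.4797 = 506.4 kg (target 506.4 kg)
  SiO2: 1277·0.6328 = 808.1 kg (target 808.2 kg)
  B2O3: 293.8·0.4823 = 141.7 kg (target 141.7 kg)
  BaO: 280.6·0.7726 = 216.8 kg (target 216.8 kg)
Glass-mass sanity pass: total batch − LOI = 2000 kg (oxide target masses add up to 2000 kg; basis as stated: 2000 kg — any gap is answer rounding).
Summing the batch: Σ batch = 2589 kg; the LOI term Σ batch·LOI equals 589.5 kg; yield, glass over the total, = 77.23%.

Batch per 2000 kg enamel:
  Na2B4O7.5H2O: 293.8 kg
  Na2CO3: 272.3 kg
  talc: 1277 kg
  magnesite: 210.9 kg
  BaCO3: 280.6 kg
  lithium carbonate: 254.7 kg
Total batch = 2589 kg; LOI loss = 589.5 kg; yield = 77.23%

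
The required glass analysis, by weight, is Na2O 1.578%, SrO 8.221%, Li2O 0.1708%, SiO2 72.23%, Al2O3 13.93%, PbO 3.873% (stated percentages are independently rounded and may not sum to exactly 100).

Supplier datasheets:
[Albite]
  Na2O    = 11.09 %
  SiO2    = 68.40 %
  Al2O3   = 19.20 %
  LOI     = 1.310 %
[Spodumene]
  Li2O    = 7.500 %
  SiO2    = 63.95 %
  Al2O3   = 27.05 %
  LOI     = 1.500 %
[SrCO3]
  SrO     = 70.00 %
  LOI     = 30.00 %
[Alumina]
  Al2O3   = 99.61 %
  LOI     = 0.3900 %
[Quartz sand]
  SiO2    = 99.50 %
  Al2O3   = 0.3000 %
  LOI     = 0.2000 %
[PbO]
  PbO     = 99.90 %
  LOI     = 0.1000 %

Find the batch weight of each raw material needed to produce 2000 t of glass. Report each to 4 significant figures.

Batch per 2000 t glass:
  Albite: 284.6 t
  Spodumene: 45.55 t
  SrCO3: 234.9 t
  Alumina: 208.8 t
  Quartz sand: 1227 t
  PbO: 77.54 t
Total batch = 2078 t; LOI loss = 78.23 t; yield = 96.24%

Every computation holds full float precision through the solve. Values along the way are printed, with 4-significant-figure rounding, between the steps. Exactly one rounding is applied to every reported number; all derived quantities, including ignition loss, the totals, the yield, the six compositions, glass mass, are rebuilt from the batch weights on 2000 t of glass at exact precision exactly as printed in either problem or answer.
Per-oxide target masses for 2000 t glass:
  Na2O: 1.578% × 2000 = 31.56 t
  SrO: 8.221% × 2000 = 164.4 t
  Li2O: 0.1708% × 2000 = 3.416 t
  SiO2: 72.23% × 2000 = 1445 t
  Al2O3: 13.93% × 2000 = 278.6 t
  PbO: 3.873% × 2000 = 77.46 t
Mass-balance tally per oxide given the weights on record, under the basis named above (oxide sums agree with the targets once rounding is allowed for):
  Na2O: 284.6·0.1109 = 31.56 t (target 31.56 t)
  SrO: 234.9·0.7000 = 164.4 t (target 164.4 t)
  Li2O: 45.55·0.07500 = 3.416 t (target 3.416 t)
  SiO2: 284.6·0.6840 + 45.55·0.6395 + 1227·0.9950 = 1445 t (target 1445 t)
  Al2O3: 284.6·0.1920 + 45.55·0.2705 + 208.8·0.9961 + 1227·0.003000 = 278.6 t (target 278.6 t)
  PbO: 77.54·0.9990 = 77.46 t (target 77.46 t)
The glass-mass cross-check: the batch minus its LOI: 2000 t (per-oxide target masses sum to 2000 t; basis as stated: 2000 t — gaps are rounding artifacts).
Batch total: Σ batch = 2078 t; loss to ignition Σ batch·LOI = 78.23 t; the yield ratio, glass ÷ batch: 96.24%.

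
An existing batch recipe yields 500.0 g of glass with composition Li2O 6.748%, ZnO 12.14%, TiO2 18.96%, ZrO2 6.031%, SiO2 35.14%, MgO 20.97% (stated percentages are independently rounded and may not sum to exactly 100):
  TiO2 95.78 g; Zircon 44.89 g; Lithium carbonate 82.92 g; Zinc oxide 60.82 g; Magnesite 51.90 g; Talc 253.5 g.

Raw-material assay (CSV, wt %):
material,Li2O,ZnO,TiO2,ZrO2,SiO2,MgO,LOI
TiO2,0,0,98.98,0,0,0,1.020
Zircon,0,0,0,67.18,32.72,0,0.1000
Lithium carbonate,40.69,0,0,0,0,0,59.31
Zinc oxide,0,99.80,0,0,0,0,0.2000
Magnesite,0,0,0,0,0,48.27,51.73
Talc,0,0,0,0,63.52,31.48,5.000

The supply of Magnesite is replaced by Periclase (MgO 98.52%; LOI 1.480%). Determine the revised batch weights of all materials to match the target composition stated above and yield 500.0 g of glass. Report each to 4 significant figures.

Revised batch per 500.0 g glass:
  TiO2: 95.78 g
  Zircon: 44.89 g
  Lithium carbonate: 82.92 g
  Zinc oxide: 60.82 g
  Periclase: 25.43 g
  Talc: 253.5 g
Total batch = 563.3 g; LOI loss = 63.37 g

The intermediate values are displayed, rounded to four significant figures, on the page — every computation keeps exact precision at all times — a single rounding completes each reported number; derived quantities are carried in full float precision (the totals, LOI, the yield, net glass mass, six oxide percentages) starting from the weights at 500.0 g of glass as given in the problem or the answer.
Target oxide masses per 500.0 g glass:
  Li2O: 6.748% × 500.0 = 33.74 g
  ZnO: 12.14% × 500.0 = 60.70 g
  TiO2: 18.96% × 500.0 = 94.80 g
  ZrO2: 6.031% × 500.0 = 30.16 g
  SiO2: 35.14% × 500.0 = 175.7 g
  MgO: 20.97% × 500.0 = 104.8 g
Mass-balance tally per oxide working from each reported weight, versus the basis set out (each sum matches its target mass modulo rounding of the values):
  Li2O: 82.92·0.4069 = 33.74 g (target 33.74 g)
  ZnO: 60.82·0.9980 = 60.70 g (target 60.70 g)
  TiO2: 95.78·0.9898 = 94.80 g (target 94.80 g)
  ZrO2: 44.89·0.6718 = 30.16 g (target 30.16 g)
  SiO2: 44.89·0.3272 + 253.5·0.6352 = 175.7 g (target 175.7 g)
  MgO: 25.43·0.9852 + 253.5·0.3148 = 104.9 g (target 104.8 g)
Glass-mass bookkeeping: total batch − LOI = 500.0 g (per-oxide target masses sum to 499.9 g; stated basis 500.0 g — gaps are rounding artifacts).
Summing the batch: Σ batch = 563.3 g; the LOI term Σ batch·LOI equals 63.37 g; yield, glass over the total, = 88.75%.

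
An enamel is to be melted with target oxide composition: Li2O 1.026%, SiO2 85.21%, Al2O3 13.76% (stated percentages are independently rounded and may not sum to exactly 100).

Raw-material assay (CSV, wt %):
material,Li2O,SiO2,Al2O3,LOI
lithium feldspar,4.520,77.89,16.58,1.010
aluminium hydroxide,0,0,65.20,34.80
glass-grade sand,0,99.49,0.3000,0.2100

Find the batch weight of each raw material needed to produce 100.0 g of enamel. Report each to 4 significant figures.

All arithmetic holds full precision throughout. Working values are shown rounded off to 4 significant figures as written; a single rounding finalizes each reported result. All derived quantities, including glass mass, the yield, ignition loss, totals, the three compositions, are carried from the weighed amounts at 100.0 g of glass at exact precision, exactly as printed in problem or answer.
Target oxide masses per 100.0 g enamel:
  Li2O: 1.026% × 100.0 = 1.026 g
  SiO2: 85.21% × 100.0 = 85.21 g
  Al2O3: 13.76% × 100.0 = 13.76 g
Balance tally, oxide-wise, on the weights just shown, on the stated basis (target by target, the sums agree within answer rounding):
  Li2O: 22.70·0.04520 = 1.026 g (target 1.026 g)
  SiO2: 22.70·0.7789 + 67.88·0.9949 = 85.21 g (target 85.21 g)
  Al2O3: 22.70·0.1658 + 15.02·0.6520 + 67.88·0.003000 = 13.76 g (target 13.76 g)
Glass-mass sanity pass: total batch − LOI = 100.0 g (summing oxide targets gives 100.0 g; basis as stated: 100.0 g — a pure rounding effect).
Adding the batch up: Σ batch = 105.6 g; LOI removed, Σ of batch·LOI: 5.599 g; yield: glass divided by total = 94.70%.

Batch per 100.0 g enamel:
  lithium feldspar: 22.70 g
  aluminium hydroxide: 15.02 g
  glass-grade sand: 67.88 g
Total batch = 105.6 g; LOI loss = 5.599 g; yield = 94.70%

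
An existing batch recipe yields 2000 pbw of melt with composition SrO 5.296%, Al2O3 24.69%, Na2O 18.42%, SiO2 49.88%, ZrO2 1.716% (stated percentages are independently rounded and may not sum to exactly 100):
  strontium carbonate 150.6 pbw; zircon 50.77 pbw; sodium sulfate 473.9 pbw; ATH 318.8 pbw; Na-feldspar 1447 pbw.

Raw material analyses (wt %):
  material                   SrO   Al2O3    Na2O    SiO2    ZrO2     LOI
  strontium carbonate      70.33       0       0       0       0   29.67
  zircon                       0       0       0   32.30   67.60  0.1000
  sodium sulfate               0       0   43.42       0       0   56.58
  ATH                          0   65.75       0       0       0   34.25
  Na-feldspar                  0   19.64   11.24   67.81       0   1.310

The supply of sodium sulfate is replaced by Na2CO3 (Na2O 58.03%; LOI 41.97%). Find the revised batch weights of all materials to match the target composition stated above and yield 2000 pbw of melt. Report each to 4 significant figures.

Working values are printed, with 4-significant-figure rounding, within the worked lines — the working math keeps full precision from first step to last. Each reported value is rounded only once — all derived quantities are computed from the weighed amounts for 2000 pbw of glass in full precision (glass mass, LOI, the totals, yield, the five compositions) exactly as shown in problem or answer.
Oxide-by-oxide targets in 2000 pbw melt:
  SrO: 5.296% × 2000 = 105.9 pbw
  Al2O3: 24.69% × 2000 = 493.8 pbw
  Na2O: 18.42% × 2000 = 368.4 pbw
  SiO2: 49.88% × 2000 = 997.6 pbw
  ZrO2: 1.716% × 2000 = 34.32 pbw
Balance tally, oxide-wise, given the weights on record, against the basis in use (every target is met by its sum exact up to rounding of places):
  SrO: 150.6·0.7033 = 105.9 pbw (target 105.9 pbw)
  Al2O3: 318.8·0.6575 + 1447·0.1964 = 493.8 pbw (target 493.8 pbw)
  Na2O: 354.6·0.5803 + 1447·0.1124 = 368.4 pbw (target 368.4 pbw)
  SiO2: 50.77·0.3230 + 1447·0.6781 = 997.6 pbw (target 997.6 pbw)
  ZrO2: 50.77·0.6760 = 34.32 pbw (target 34.32 pbw)
Consistency of the glass mass: whole batch net of LOI = 2000 pbw (the Σ of target masses is 2000 pbw; the stated basis being 2000 pbw — differing by rounding only).
Whole-batch sum: Σ batch = 2322 pbw; LOI loss = Σ batch·LOI = 321.7 pbw; yield = glass ÷ total batch = 86.14%.

Revised batch per 2000 pbw melt:
  strontium carbonate: 150.6 pbw
  zircon: 50.77 pbw
  Na2CO3: 354.6 pbw
  ATH: 318.8 pbw
  Na-feldspar: 1447 pbw
Total batch = 2322 pbw; LOI loss = 321.7 pbw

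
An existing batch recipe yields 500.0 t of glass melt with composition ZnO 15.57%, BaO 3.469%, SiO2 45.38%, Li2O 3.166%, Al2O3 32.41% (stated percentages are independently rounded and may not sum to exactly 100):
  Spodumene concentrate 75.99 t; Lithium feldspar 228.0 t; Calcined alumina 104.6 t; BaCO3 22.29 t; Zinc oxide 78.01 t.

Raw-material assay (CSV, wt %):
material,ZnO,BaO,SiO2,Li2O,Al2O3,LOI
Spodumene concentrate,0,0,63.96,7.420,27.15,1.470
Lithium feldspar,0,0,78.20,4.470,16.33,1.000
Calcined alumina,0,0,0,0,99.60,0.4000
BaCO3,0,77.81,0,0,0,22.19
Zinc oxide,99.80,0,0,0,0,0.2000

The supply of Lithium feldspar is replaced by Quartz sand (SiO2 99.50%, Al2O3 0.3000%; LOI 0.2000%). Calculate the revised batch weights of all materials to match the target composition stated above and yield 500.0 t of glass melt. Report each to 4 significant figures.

Revised batch per 500.0 t glass melt:
  Spodumene concentrate: 213.3 t
  Quartz sand: 90.90 t
  Calcined alumina: 104.3 t
  BaCO3: 22.29 t
  Zinc oxide: 78.01 t
Total batch = 508.8 t; LOI loss = 8.837 t

Working values are displayed rounded to four significant figures in the working. All internal work holds exact precision at every stage; exactly one rounding is applied to each reported number — derived quantities, including ignition loss, totals, the yield, glass mass, the five compositions, are re-derived starting from the weights per 500.0 t of glass in full precision, as they appear in either problem or answer.
Oxide mass targets, per 500.0 t glass melt:
  ZnO: 15.57% × 500.0 = 77.85 t
  BaO: 3.469% × 500.0 = 17.34 t
  SiO2: 45.38% × 500.0 = 226.9 t
  Li2O: 3.166% × 500.0 = 15.83 t
  Al2O3: 32.41% × 500.0 = 162.0 t
Checking each oxide sum using the reported weights, under the basis named above (oxide sums agree with the targets within answer rounding):
  ZnO: 78.01·0.9980 = 77.85 t (target 77.85 t)
  BaO: 22.29·0.7781 = 17.34 t (target 17.34 t)
  SiO2: 213.3·0.6396 + 90.90·0.9950 = 226.9 t (target 226.9 t)
  Li2O: 213.3·0.07420 = 15.83 t (target 15.83 t)
  Al2O3: 213.3·0.2715 + 90.90·0.003000 + 104.3·0.9960 = 162.1 t (target 162.0 t)
Glass-mass closure: whole batch net of LOI = 500.0 t (per-oxide target masses sum to 500.0 t; basis as stated: 500.0 t — deltas are rounding alone).
Whole-batch sum: Σ batch = 508.8 t; LOI removed, Σ of batch·LOI: 8.837 t; yield, glass over the total, = 98.26%.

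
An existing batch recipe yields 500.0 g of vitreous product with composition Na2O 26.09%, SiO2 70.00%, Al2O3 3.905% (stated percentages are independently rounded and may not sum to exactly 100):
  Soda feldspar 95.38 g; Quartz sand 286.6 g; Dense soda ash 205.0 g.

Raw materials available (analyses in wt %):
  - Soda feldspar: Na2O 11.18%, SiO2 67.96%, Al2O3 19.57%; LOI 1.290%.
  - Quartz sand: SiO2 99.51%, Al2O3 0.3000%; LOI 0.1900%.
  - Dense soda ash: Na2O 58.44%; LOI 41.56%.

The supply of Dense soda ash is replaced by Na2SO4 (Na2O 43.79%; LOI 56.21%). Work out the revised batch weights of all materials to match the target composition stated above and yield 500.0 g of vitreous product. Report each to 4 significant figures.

Rounding to four significant figures governs each in-between result as displayed — all arithmetic holds full float precision end to end. Each reported result takes a single rounding — all derived quantities are computed starting from the weights on 500.0 g of glass in exact precision (totals, LOI, the three compositions, net glass mass, the yield) exactly as printed in question or answer.
Target oxide masses per 500.0 g vitreous product:
  Na2O: 26.09% × 500.0 = 130.4 g
  SiO2: 70.00% × 500.0 = 350.0 g
  Al2O3: 3.905% × 500.0 = 19.52 g
Balance tally, oxide-wise, using the reported weights, versus the basis set out (target by target, the sums agree given rounding of the digits):
  Na2O: 95.38·0.1118 + 273.5·0.4379 = 130.4 g (target 130.4 g)
  SiO2: 95.38·0.6796 + 286.6·0.9951 = 350.0 g (target 350.0 g)
  Al2O3: 95.38·0.1957 + 286.6·0.003000 = 19.53 g (target 19.52 g)
Glass-mass closure: total charge less LOI = 500.0 g (oxide target masses add up to 500.0 g; versus the stated basis of 500.0 g — gaps are rounding artifacts).
Batch total: Σ batch = 655.5 g; loss to ignition Σ batch·LOI = 155.5 g; the yield ratio, glass ÷ batch: 76.28%.

Revised batch per 500.0 g vitreous product:
  Soda feldspar: 95.38 g
  Quartz sand: 286.6 g
  Na2SO4: 273.5 g
Total batch = 655.5 g; LOI loss = 155.5 g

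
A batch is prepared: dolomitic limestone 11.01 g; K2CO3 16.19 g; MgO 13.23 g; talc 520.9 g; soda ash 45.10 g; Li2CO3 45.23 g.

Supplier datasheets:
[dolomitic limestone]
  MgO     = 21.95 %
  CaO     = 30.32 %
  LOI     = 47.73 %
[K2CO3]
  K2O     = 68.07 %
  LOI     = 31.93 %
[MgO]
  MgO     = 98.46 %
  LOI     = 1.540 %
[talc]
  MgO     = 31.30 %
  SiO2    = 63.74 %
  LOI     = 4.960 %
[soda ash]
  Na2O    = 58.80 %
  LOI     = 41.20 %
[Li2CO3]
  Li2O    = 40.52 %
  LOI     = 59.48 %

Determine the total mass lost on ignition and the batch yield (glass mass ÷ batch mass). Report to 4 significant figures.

All internal work holds exact precision at each step; in-progress results appear rounded to 4 significant digits across the worked steps; each reported figure is rounded only once — the derived quantities (glass mass, the yield, six oxide percentages, LOI, totals) are rebuilt from the batch weights at 569.7 g of glass in full float precision, as quoted within question or answer.
Per-material ignition loss:
  dolomitic limestone: 11.01 × 0.4773 = 5.255 g
  K2CO3: 16.19 × 0.3193 = 5.169 g
  MgO: 13.23 × 0.01540 = 0.2037 g
  talc: 520.9 × 0.04960 = 25.84 g
  soda ash: 45.10 × 0.4120 = 18.58 g
  Li2CO3: 45.23 × 0.5948 = 26.90 g
Total LOI = 81.95 g
Glass = batch − LOI = 651.7 − 81.95 = 569.7 g

LOI loss = 81.95 g; glass = 569.7 g; yield = 87.42%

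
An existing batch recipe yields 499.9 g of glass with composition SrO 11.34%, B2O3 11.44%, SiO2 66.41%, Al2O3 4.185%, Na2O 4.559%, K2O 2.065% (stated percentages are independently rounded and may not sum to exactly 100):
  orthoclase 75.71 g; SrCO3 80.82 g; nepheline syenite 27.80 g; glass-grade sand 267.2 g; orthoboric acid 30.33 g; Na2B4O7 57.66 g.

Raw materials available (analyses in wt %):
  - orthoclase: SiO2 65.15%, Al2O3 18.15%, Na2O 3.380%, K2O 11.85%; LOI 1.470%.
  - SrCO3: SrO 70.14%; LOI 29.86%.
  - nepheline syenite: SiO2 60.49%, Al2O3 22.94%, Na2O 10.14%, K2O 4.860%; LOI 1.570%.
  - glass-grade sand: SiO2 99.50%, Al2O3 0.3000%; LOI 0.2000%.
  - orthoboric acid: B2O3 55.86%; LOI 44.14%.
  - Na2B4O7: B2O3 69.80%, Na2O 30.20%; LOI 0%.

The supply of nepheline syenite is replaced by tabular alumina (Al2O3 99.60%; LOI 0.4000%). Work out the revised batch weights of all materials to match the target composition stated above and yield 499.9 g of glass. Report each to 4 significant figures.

Revised batch per 499.9 g glass:
  orthoclase: 87.11 g
  SrCO3: 80.82 g
  tabular alumina: 4.297 g
  glass-grade sand: 276.6 g
  orthoboric acid: 20.26 g
  Na2B4O7: 65.72 g
Total batch = 534.8 g; LOI loss = 34.93 g

The working math maintains exact precision at all times. Mid-chain values appear (rounded to four significant digits) between the steps. Every reported result takes exactly one rounding — all derived quantities are computed at full float precision (net glass mass, yield, six oxide percentages, the totals, ignition loss) using the weight values on 499.9 g of glass, exactly as shown in the problem or answer text.
Per-oxide target masses for 499.9 g glass:
  SrO: 11.34% × 499.9 = 56.69 g
  B2O3: 11.44% × 499.9 = 57.19 g
  SiO2: 66.41% × 499.9 = 332.0 g
  Al2O3: 4.185% × 499.9 = 20.92 g
  Na2O: 4.559% × 499.9 = 22.79 g
  K2O: 2.065% × 499.9 = 10.32 g
Balance tally, oxide-wise, given the weights on record, against the basis in use (sums match the target masses exact up to rounding of places):
  SrO: 80.82·0.7014 = 56.69 g (target 56.69 g)
  B2O3: 20.26·0.5586 + 65.72·0.6980 = 57.19 g (target 57.19 g)
  SiO2: 87.11·0.6515 + 276.6·0.9950 = 332.0 g (target 332.0 g)
  Al2O3: 87.11·0.1815 + 4.297·0.9960 + 276.6·0.003000 = 20.92 g (target 20.92 g)
  Na2O: 87.11·0.03380 + 65.72·0.3020 = 22.79 g (target 22.79 g)
  K2O: 87.11·0.1185 = 10.32 g (target 10.32 g)
Glass-mass sanity pass: whole batch net of LOI = 499.9 g (the targets, summed, come to 499.9 g; with the basis standing at 499.9 g — any gap is answer rounding).
Adding the batch up: Σ batch = 534.8 g; LOI loss = Σ batch·LOI = 34.93 g; as yield: glass ÷ batch → 93.47%.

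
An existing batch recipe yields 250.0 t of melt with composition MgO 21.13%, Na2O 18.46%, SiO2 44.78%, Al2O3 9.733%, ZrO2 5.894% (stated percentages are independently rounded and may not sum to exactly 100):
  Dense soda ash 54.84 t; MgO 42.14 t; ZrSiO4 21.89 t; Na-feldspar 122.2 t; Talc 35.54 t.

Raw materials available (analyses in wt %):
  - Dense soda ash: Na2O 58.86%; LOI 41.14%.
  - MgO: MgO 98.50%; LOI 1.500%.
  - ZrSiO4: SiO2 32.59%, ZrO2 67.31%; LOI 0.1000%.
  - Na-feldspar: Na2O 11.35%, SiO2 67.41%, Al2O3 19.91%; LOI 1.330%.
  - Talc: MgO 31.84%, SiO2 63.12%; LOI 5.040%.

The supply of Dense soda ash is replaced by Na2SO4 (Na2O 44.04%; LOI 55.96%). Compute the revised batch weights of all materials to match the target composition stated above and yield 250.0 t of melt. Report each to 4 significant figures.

Working values are shown with 4-significant-figure rounding in the working; the whole derivation holds full precision through every step; every reported figure includes exactly one rounding. All derived quantities, which include glass mass, the five compositions, LOI, yield, the totals, are re-derived in full float precision, precisely as stated by either problem or answer, starting from the weights for 250.0 t of glass.
Per-oxide target masses for 250.0 t melt:
  MgO: 21.13% × 250.0 = 52.82 t
  Na2O: 18.46% × 250.0 = 46.15 t
  SiO2: 44.78% × 250.0 = 112.0 t
  Al2O3: 9.733% × 250.0 = 24.33 t
  ZrO2: 5.894% × 250.0 = 14.74 t
Checking each oxide sum with the batch weights as given, relative to the basis at hand (summed amounts equal target values up to rounding of the answer):
  MgO: 42.14·0.9850 + 35.54·0.3184 = 52.82 t (target 52.82 t)
  Na2O: 73.29·0.4404 + 122.2·0.1135 = 46.15 t (target 46.15 t)
  SiO2: 21.89·0.3259 + 122.2·0.6741 + 35.54·0.6312 = 111.9 t (target 112.0 t)
  Al2O3: 122.2·0.1991 = 24.33 t (target 24.33 t)
  ZrO2: 21.89·0.6731 = 14.73 t (target 14.74 t)
Glass-mass sanity pass: net batch after ignition = 250.0 t (summing oxide targets gives 250.0 t; stated basis 250.0 t — a pure rounding effect).
Total batch = Σ batch = 295.1 t; LOI removed, Σ of batch·LOI: 45.08 t; glass ÷ batch gives a yield of 84.72%.

Revised batch per 250.0 t melt:
  Na2SO4: 73.29 t
  MgO: 42.14 t
  ZrSiO4: 21.89 t
  Na-feldspar: 122.2 t
  Talc: 35.54 t
Total batch = 295.1 t; LOI loss = 45.08 t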